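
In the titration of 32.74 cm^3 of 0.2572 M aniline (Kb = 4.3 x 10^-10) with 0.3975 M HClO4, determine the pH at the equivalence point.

n(C6H5NH2) = 0.2572 x 0.03274 = 0.008421 mol; V(HClO4) at equivalence = 0.008421/0.3975 = 0.02118 L.
At equivalence the base is fully converted to C6H5NH3+; total volume = 0.05392 L, so [C6H5NH3+] = 0.008421/0.05392 = 0.1562 M.
Ka(C6H5NH3+) = Kw/Kb = 1.0e-14 / 4.3 x 10^-10 = 2.33e-5.
[H^+] = sqrt(Ka x [C6H5NH3+]) = sqrt(2.33e-5 x 0.1562) = 0.00191 M.
pH = -log(0.00191) = 2.72.

2.72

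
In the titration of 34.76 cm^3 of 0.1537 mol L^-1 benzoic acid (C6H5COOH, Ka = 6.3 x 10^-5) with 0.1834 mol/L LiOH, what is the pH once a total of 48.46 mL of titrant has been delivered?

12.63

n(acid) = 0.1537 x 0.03476 = 0.005343 mol; n(LiOH) added = 0.1834 x 0.04846 = 0.008888 mol.
Base is in excess by 0.008888 - 0.005343 = 0.003545 mol in a total volume of 0.08322 L.
[OH^-] = 0.003545/0.08322 = 0.04260 M, so pOH = 1.37 and pH = 14.00 - 1.37 = 12.63.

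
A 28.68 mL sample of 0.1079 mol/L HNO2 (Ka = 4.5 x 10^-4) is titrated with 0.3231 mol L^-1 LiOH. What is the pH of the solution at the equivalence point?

8.13

n(HNO2) = 0.1079 x 0.02868 = 0.003095 mol; V(LiOH) at equivalence = 0.003095/0.3231 = 0.009578 L.
At equivalence all the acid is converted to NO2-; total volume = 0.02868 + 0.009578 = 0.03826 L, so [NO2-] = 0.003095/0.03826 = 0.08089 M.
Kb = Kw/Ka = 1.0e-14 / 4.5 x 10^-4 = 2.22e-11.
[OH^-] = sqrt(Kb x [NO2-]) = sqrt(2.22e-11 x 0.08089) = 1.34e-6 M.
pOH = 5.87, so pH = 14.00 - 5.87 = 8.13.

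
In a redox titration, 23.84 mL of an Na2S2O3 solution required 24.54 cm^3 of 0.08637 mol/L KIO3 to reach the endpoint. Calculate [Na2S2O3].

0.533 M

n(KIO3) = 0.08637 x 0.02454 = 0.002120 mol.
From the balanced equation, 1 mol KIO3 reacts with 6 mol Na2S2O3, so n(Na2S2O3) = 0.002120 x 6/1 = 0.01272 mol.
[Na2S2O3] = 0.01272 / 0.02384 L = 0.533 M.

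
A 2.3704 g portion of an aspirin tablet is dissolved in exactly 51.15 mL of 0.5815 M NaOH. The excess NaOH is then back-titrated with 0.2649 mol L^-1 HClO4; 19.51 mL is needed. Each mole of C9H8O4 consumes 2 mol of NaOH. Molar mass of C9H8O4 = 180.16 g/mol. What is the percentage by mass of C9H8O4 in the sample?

93.4%

Total n(NaOH) added = 0.5815 x 0.05115 = 0.02974 mol.
n(HClO4) used = 0.2649 x 0.01951 = 0.005168 mol, which equals the excess n(NaOH).
So n(NaOH) consumed by the sample = 0.02974 - 0.005168 = 0.02458 mol.
n(C9H8O4) = 0.02458 / 2 = 0.01229 mol.
mass C9H8O4 = 0.01229 x 180.16 = 2.214 g, so %C9H8O4 = 2.214/2.3704 x 100 = 93.4%.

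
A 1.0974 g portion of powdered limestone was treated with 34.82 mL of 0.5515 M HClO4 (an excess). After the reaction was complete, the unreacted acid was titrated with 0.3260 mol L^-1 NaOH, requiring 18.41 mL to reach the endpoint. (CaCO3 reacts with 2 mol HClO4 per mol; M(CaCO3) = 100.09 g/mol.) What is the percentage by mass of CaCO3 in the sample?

60.2%

Total n(HClO4) added = 0.5515 x 0.03482 = 0.01920 mol.
n(NaOH) used = 0.3260 x 0.01841 = 0.006002 mol, which equals the excess n(HClO4).
So n(HClO4) consumed by the sample = 0.01920 - 0.006002 = 0.01320 mol.
n(CaCO3) = 0.01320 / 2 = 0.006601 mol.
mass CaCO3 = 0.006601 x 100.09 = 0.6607 g, so %CaCO3 = 0.6607/1.0974 x 100 = 60.2%.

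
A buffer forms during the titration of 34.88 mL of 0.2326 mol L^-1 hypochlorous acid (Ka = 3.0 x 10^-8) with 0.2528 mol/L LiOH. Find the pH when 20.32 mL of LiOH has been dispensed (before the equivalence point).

Initial n(HClO) = 0.2326 x 0.03488 = 0.008113 mol.
n(LiOH) added = 0.2528 x 0.02032 = 0.005137 mol, converting that many moles of HClO to ClO-.
Remaining n(HClO) = 0.002976 mol; n(ClO-) = 0.005137 mol.
By Henderson-Hasselbalch, pH = pKa + log([A^-]/[HA]) = 7.52 + log(0.005137/0.002976) = 7.52 + (+0.24) = 7.76.

7.76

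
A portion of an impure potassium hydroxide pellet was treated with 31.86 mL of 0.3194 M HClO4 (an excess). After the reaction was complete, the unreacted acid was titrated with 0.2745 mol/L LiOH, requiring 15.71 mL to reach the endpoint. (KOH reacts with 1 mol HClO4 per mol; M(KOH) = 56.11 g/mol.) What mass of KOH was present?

0.329 g

Total n(HClO4) added = 0.3194 x 0.03186 = 0.01018 mol.
n(LiOH) used = 0.2745 x 0.01571 = 0.004312 mol, which equals the excess n(HClO4).
So n(HClO4) consumed by the sample = 0.01018 - 0.004312 = 0.005864 mol.
n(KOH) = 0.005864 / 1 = 0.005864 mol.
mass = 0.005864 mol x 56.11 g/mol = 0.329 g.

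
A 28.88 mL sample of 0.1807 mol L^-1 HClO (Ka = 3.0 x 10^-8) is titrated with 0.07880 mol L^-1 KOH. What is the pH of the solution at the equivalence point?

10.13

n(HClO) = 0.1807 x 0.02888 = 0.005219 mol; V(KOH) at equivalence = 0.005219/0.07880 = 0.06623 L.
At equivalence all the acid is converted to ClO-; total volume = 0.02888 + 0.06623 = 0.09511 L, so [ClO-] = 0.005219/0.09511 = 0.05487 M.
Kb = Kw/Ka = 1.0e-14 / 3.0 x 10^-8 = 3.33e-7.
[OH^-] = sqrt(Kb x [ClO-]) = sqrt(3.33e-7 x 0.05487) = 0.000135 M.
pOH = 3.87, so pH = 14.00 - 3.87 = 10.13.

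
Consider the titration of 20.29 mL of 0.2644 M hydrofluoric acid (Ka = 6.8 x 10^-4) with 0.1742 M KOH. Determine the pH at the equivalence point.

n(HF) = 0.2644 x 0.02029 = 0.005365 mol; V(KOH) at equivalence = 0.005365/0.1742 = 0.03080 L.
At equivalence all the acid is converted to F-; total volume = 0.02029 + 0.03080 = 0.05109 L, so [F-] = 0.005365/0.05109 = 0.1050 M.
Kb = Kw/Ka = 1.0e-14 / 6.8 x 10^-4 = 1.47e-11.
[OH^-] = sqrt(Kb x [F-]) = sqrt(1.47e-11 x 0.1050) = 1.24e-6 M.
pOH = 5.91, so pH = 14.00 - 5.91 = 8.09.

8.09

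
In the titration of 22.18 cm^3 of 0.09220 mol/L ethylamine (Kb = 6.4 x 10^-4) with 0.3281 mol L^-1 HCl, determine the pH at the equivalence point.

5.97

n(C2H5NH2) = 0.09220 x 0.02218 = 0.002045 mol; V(HCl) at equivalence = 0.002045/0.3281 = 0.006233 L.
At equivalence the base is fully converted to C2H5NH3+; total volume = 0.02841 L, so [C2H5NH3+] = 0.002045/0.02841 = 0.07197 M.
Ka(C2H5NH3+) = Kw/Kb = 1.0e-14 / 6.4 x 10^-4 = 1.56e-11.
[H^+] = sqrt(Ka x [C2H5NH3+]) = sqrt(1.56e-11 x 0.07197) = 1.06e-6 M.
pH = -log(1.06e-6) = 5.97.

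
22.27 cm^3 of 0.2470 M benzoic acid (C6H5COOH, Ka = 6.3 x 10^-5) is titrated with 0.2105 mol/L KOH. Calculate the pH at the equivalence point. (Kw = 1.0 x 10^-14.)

8.63

n(C6H5COOH) = 0.2470 x 0.02227 = 0.005501 mol; V(KOH) at equivalence = 0.005501/0.2105 = 0.02613 L.
At equivalence all the acid is converted to C6H5COO-; total volume = 0.02227 + 0.02613 = 0.04840 L, so [C6H5COO-] = 0.005501/0.04840 = 0.1136 M.
Kb = Kw/Ka = 1.0e-14 / 6.3 x 10^-5 = 1.59e-10.
[OH^-] = sqrt(Kb x [C6H5COO-]) = sqrt(1.59e-10 x 0.1136) = 4.25e-6 M.
pOH = 5.37, so pH = 14.00 - 5.37 = 8.63.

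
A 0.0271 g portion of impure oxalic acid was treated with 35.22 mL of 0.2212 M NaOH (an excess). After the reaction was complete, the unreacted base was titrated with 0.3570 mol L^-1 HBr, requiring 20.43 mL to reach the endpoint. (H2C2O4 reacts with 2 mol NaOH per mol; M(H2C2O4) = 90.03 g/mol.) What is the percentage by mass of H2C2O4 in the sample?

Total n(NaOH) added = 0.2212 x 0.03522 = 0.007791 mol.
n(HBr) used = 0.3570 x 0.02043 = 0.007294 mol, which equals the excess n(NaOH).
So n(NaOH) consumed by the sample = 0.007791 - 0.007294 = 0.0004972 mol.
n(H2C2O4) = 0.0004972 / 2 = 0.0002486 mol.
mass H2C2O4 = 0.0002486 x 90.03 = 0.02238 g, so %H2C2O4 = 0.02238/0.0271 x 100 = 82.6%.

82.6%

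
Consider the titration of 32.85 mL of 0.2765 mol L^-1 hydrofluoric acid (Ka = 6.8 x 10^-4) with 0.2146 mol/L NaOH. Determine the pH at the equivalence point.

n(HF) = 0.2765 x 0.03285 = 0.009083 mol; V(NaOH) at equivalence = 0.009083/0.2146 = 0.04233 L.
At equivalence all the acid is converted to F-; total volume = 0.03285 + 0.04233 = 0.07518 L, so [F-] = 0.009083/0.07518 = 0.1208 M.
Kb = Kw/Ka = 1.0e-14 / 6.8 x 10^-4 = 1.47e-11.
[OH^-] = sqrt(Kb x [F-]) = sqrt(1.47e-11 x 0.1208) = 1.33e-6 M.
pOH = 5.88, so pH = 14.00 - 5.88 = 8.12.

8.12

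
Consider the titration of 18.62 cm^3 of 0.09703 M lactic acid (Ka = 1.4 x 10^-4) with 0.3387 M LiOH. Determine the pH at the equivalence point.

n(HC3H5O3) = 0.09703 x 0.01862 = 0.001807 mol; V(LiOH) at equivalence = 0.001807/0.3387 = 0.005334 L.
At equivalence all the acid is converted to C3H5O3-; total volume = 0.01862 + 0.005334 = 0.02395 L, so [C3H5O3-] = 0.001807/0.02395 = 0.07542 M.
Kb = Kw/Ka = 1.0e-14 / 1.4 x 10^-4 = 7.14e-11.
[OH^-] = sqrt(Kb x [C3H5O3-]) = sqrt(7.14e-11 x 0.07542) = 2.32e-6 M.
pOH = 5.63, so pH = 14.00 - 5.63 = 8.37.

8.37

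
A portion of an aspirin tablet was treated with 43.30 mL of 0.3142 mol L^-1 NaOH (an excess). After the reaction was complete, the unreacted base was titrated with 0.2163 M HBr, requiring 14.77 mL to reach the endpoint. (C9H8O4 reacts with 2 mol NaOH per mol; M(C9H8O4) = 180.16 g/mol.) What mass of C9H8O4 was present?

Total n(NaOH) added = 0.3142 x 0.04330 = 0.01360 mol.
n(HBr) used = 0.2163 x 0.01477 = 0.003195 mol, which equals the excess n(NaOH).
So n(NaOH) consumed by the sample = 0.01360 - 0.003195 = 0.01041 mol.
n(C9H8O4) = 0.01041 / 2 = 0.005205 mol.
mass = 0.005205 mol x 180.16 g/mol = 0.938 g.

0.938 g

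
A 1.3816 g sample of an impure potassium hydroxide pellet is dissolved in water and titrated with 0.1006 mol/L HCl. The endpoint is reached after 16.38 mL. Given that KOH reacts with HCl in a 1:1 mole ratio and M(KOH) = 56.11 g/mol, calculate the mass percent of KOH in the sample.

6.69%

n(HCl) = 0.1006 x 0.01638 = 0.001648 mol.
n(KOH) = 0.001648 / 1 = 0.001648 mol.
mass of KOH = 0.001648 x 56.11 = 0.09246 g.
% purity = 0.09246 / 1.3816 x 100 = 6.69%.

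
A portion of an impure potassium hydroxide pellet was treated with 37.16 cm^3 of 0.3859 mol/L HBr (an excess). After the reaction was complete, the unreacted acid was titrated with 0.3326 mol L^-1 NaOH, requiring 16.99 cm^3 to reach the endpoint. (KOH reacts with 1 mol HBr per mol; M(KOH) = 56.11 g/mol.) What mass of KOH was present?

0.488 g

Total n(HBr) added = 0.3859 x 0.03716 = 0.01434 mol.
n(NaOH) used = 0.3326 x 0.01699 = 0.005651 mol, which equals the excess n(HBr).
So n(HBr) consumed by the sample = 0.01434 - 0.005651 = 0.008689 mol.
n(KOH) = 0.008689 / 1 = 0.008689 mol.
mass = 0.008689 mol x 56.11 g/mol = 0.488 g.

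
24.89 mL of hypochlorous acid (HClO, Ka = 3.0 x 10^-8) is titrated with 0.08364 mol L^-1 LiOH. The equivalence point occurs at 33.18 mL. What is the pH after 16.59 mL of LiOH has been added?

7.52

16.59 mL is exactly half the equivalence volume (33.18/2), i.e. the half-equivalence point.
There, n(HA) = n(A^-), so pH = pKa = -log(3.0 x 10^-8) = 7.52.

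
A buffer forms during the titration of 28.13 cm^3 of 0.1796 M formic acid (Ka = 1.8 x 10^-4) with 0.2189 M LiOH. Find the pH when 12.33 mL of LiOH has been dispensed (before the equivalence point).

3.80

Initial n(HCOOH) = 0.1796 x 0.02813 = 0.005052 mol.
n(LiOH) added = 0.2189 x 0.01233 = 0.002699 mol, converting that many moles of HCOOH to HCOO-.
Remaining n(HCOOH) = 0.002353 mol; n(HCOO-) = 0.002699 mol.
By Henderson-Hasselbalch, pH = pKa + log([A^-]/[HA]) = 3.74 + log(0.002699/0.002353) = 3.74 + (+0.06) = 3.80.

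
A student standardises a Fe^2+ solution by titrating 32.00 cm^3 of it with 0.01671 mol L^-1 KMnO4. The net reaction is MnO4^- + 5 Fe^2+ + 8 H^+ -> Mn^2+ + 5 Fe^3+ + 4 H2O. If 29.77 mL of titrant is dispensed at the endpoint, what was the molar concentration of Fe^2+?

0.0777 M

n(KMnO4) = 0.01671 x 0.02977 = 0.0004975 mol.
From the balanced equation, 1 mol KMnO4 reacts with 5 mol Fe^2+, so n(Fe^2+) = 0.0004975 x 5/1 = 0.002487 mol.
[Fe^2+] = 0.002487 / 0.03200 L = 0.0777 M.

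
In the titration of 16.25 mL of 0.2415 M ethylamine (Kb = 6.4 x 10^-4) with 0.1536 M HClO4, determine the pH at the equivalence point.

5.92

n(C2H5NH2) = 0.2415 x 0.01625 = 0.003924 mol; V(HClO4) at equivalence = 0.003924/0.1536 = 0.02555 L.
At equivalence the base is fully converted to C2H5NH3+; total volume = 0.04180 L, so [C2H5NH3+] = 0.003924/0.04180 = 0.09389 M.
Ka(C2H5NH3+) = Kw/Kb = 1.0e-14 / 6.4 x 10^-4 = 1.56e-11.
[H^+] = sqrt(Ka x [C2H5NH3+]) = sqrt(1.56e-11 x 0.09389) = 1.21e-6 M.
pH = -log(1.21e-6) = 5.92.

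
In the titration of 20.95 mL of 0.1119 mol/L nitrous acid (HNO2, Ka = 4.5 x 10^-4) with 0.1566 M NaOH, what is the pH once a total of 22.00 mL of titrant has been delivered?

12.41

n(acid) = 0.1119 x 0.02095 = 0.002344 mol; n(NaOH) added = 0.1566 x 0.02200 = 0.003445 mol.
Base is in excess by 0.003445 - 0.002344 = 0.001101 mol in a total volume of 0.04295 L.
[OH^-] = 0.001101/0.04295 = 0.02563 M, so pOH = 1.59 and pH = 14.00 - 1.59 = 12.41.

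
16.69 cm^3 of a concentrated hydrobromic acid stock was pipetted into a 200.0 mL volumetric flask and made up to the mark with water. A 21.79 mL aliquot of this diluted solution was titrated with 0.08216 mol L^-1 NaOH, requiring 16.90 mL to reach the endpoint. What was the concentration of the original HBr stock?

n(NaOH) = 0.08216 x 0.01690 = 0.001389 mol.
n(HBr) in the aliquot = 0.001389 mol.
[diluted HBr] = 0.001389 / 0.02179 = 0.06372 M.
Dilution factor = 200.0/16.69 = 11.98, so [stock] = 0.06372 x 11.98 = 0.764 M.

0.764 M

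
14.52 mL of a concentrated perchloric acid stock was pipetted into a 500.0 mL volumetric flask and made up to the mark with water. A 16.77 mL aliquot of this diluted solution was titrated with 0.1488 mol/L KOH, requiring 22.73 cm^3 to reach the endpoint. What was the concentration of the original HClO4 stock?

6.95 M

n(KOH) = 0.1488 x 0.02273 = 0.003382 mol.
n(HClO4) in the aliquot = 0.003382 mol.
[diluted HClO4] = 0.003382 / 0.01677 = 0.2017 M.
Dilution factor = 500.0/14.52 = 34.44, so [stock] = 0.2017 x 34.44 = 6.95 M.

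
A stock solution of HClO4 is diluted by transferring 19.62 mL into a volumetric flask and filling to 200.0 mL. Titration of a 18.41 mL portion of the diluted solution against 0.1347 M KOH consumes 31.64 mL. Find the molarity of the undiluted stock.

n(KOH) = 0.1347 x 0.03164 = 0.004262 mol.
n(HClO4) in the aliquot = 0.004262 mol.
[diluted HClO4] = 0.004262 / 0.01841 = 0.2315 M.
Dilution factor = 200.0/19.62 = 10.19, so [stock] = 0.2315 x 10.19 = 2.36 M.

2.36 M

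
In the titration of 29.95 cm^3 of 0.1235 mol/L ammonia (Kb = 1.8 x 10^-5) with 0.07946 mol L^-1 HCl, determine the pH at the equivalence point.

5.29

n(NH3) = 0.1235 x 0.02995 = 0.003699 mol; V(HCl) at equivalence = 0.003699/0.07946 = 0.04655 L.
At equivalence the base is fully converted to NH4+; total volume = 0.07650 L, so [NH4+] = 0.003699/0.07650 = 0.04835 M.
Ka(NH4+) = Kw/Kb = 1.0e-14 / 1.8 x 10^-5 = 5.56e-10.
[H^+] = sqrt(Ka x [NH4+]) = sqrt(5.56e-10 x 0.04835) = 5.18e-6 M.
pH = -log(5.18e-6) = 5.29.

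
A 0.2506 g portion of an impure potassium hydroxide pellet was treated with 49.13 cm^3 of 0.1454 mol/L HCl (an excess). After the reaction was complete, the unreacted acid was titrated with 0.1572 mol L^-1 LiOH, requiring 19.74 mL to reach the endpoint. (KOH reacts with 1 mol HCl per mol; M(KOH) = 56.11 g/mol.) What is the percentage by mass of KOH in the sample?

Total n(HCl) added = 0.1454 x 0.04913 = 0.007144 mol.
n(LiOH) used = 0.1572 x 0.01974 = 0.003103 mol, which equals the excess n(HCl).
So n(HCl) consumed by the sample = 0.007144 - 0.003103 = 0.004040 mol.
n(KOH) = 0.004040 / 1 = 0.004040 mol.
mass KOH = 0.004040 x 56.11 = 0.2267 g, so %KOH = 0.2267/0.2506 x 100 = 90.5%.

90.5%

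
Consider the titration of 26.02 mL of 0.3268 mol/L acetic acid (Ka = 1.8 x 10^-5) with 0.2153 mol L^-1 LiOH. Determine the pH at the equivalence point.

n(CH3COOH) = 0.3268 x 0.02602 = 0.008503 mol; V(LiOH) at equivalence = 0.008503/0.2153 = 0.03950 L.
At equivalence all the acid is converted to CH3COO-; total volume = 0.02602 + 0.03950 = 0.06552 L, so [CH3COO-] = 0.008503/0.06552 = 0.1298 M.
Kb = Kw/Ka = 1.0e-14 / 1.8 x 10^-5 = 5.56e-10.
[OH^-] = sqrt(Kb x [CH3COO-]) = sqrt(5.56e-10 x 0.1298) = 8.49e-6 M.
pOH = 5.07, so pH = 14.00 - 5.07 = 8.93.

8.93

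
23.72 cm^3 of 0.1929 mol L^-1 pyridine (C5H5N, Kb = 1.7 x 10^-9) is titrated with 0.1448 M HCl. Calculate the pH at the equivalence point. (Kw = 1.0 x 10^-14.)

n(C5H5N) = 0.1929 x 0.02372 = 0.004576 mol; V(HCl) at equivalence = 0.004576/0.1448 = 0.03160 L.
At equivalence the base is fully converted to C5H5NH+; total volume = 0.05532 L, so [C5H5NH+] = 0.004576/0.05532 = 0.08271 M.
Ka(C5H5NH+) = Kw/Kb = 1.0e-14 / 1.7 x 10^-9 = 5.88e-6.
[H^+] = sqrt(Ka x [C5H5NH+]) = sqrt(5.88e-6 x 0.08271) = 0.000698 M.
pH = -log(0.000698) = 3.16.

3.16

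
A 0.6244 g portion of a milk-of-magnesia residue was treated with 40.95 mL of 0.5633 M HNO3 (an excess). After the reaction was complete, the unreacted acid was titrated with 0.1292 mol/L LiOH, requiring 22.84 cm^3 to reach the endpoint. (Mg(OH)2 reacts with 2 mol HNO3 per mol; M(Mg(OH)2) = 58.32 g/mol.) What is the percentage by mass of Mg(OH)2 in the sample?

93.9%

Total n(HNO3) added = 0.5633 x 0.04095 = 0.02307 mol.
n(LiOH) used = 0.1292 x 0.02284 = 0.002951 mol, which equals the excess n(HNO3).
So n(HNO3) consumed by the sample = 0.02307 - 0.002951 = 0.02012 mol.
n(Mg(OH)2) = 0.02012 / 2 = 0.01006 mol.
mass Mg(OH)2 = 0.01006 x 58.32 = 0.5866 g, so %Mg(OH)2 = 0.5866/0.6244 x 100 = 93.9%.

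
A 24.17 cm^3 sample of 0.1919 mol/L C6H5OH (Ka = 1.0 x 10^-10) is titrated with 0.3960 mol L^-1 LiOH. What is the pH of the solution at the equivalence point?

n(C6H5OH) = 0.1919 x 0.02417 = 0.004638 mol; V(LiOH) at equivalence = 0.004638/0.3960 = 0.01171 L.
At equivalence all the acid is converted to C6H5O-; total volume = 0.02417 + 0.01171 = 0.03588 L, so [C6H5O-] = 0.004638/0.03588 = 0.1293 M.
Kb = Kw/Ka = 1.0e-14 / 1.0 x 10^-10 = 0.000100.
[OH^-] = sqrt(Kb x [C6H5O-]) = sqrt(0.000100 x 0.1293) = 0.00360 M.
pOH = 2.44, so pH = 14.00 - 2.44 = 11.56.

11.56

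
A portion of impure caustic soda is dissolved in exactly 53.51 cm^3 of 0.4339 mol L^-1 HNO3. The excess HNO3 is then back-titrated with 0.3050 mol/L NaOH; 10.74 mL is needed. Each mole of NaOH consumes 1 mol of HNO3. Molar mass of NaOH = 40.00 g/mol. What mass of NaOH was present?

0.798 g

Total n(HNO3) added = 0.4339 x 0.05351 = 0.02322 mol.
n(NaOH) used = 0.3050 x 0.01074 = 0.003276 mol, which equals the excess n(HNO3).
So n(HNO3) consumed by the sample = 0.02322 - 0.003276 = 0.01994 mol.
n(NaOH) = 0.01994 / 1 = 0.01994 mol.
mass = 0.01994 mol x 40.00 g/mol = 0.798 g.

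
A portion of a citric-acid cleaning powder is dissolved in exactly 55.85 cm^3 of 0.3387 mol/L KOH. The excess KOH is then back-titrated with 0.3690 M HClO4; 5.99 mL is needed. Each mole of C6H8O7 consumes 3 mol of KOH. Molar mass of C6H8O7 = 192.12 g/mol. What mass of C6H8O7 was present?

1.07 g

Total n(KOH) added = 0.3387 x 0.05585 = 0.01892 mol.
n(HClO4) used = 0.3690 x 0.005990 = 0.002210 mol, which equals the excess n(KOH).
So n(KOH) consumed by the sample = 0.01892 - 0.002210 = 0.01671 mol.
n(C6H8O7) = 0.01671 / 3 = 0.005569 mol.
mass = 0.005569 mol x 192.12 g/mol = 1.07 g.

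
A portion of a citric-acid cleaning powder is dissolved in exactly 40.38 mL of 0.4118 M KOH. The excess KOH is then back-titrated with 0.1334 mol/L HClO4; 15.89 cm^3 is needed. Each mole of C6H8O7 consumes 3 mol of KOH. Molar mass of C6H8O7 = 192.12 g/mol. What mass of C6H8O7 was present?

0.929 g

Total n(KOH) added = 0.4118 x 0.04038 = 0.01663 mol.
n(HClO4) used = 0.1334 x 0.01589 = 0.002120 mol, which equals the excess n(KOH).
So n(KOH) consumed by the sample = 0.01663 - 0.002120 = 0.01451 mol.
n(C6H8O7) = 0.01451 / 3 = 0.004836 mol.
mass = 0.004836 mol x 192.12 g/mol = 0.929 g.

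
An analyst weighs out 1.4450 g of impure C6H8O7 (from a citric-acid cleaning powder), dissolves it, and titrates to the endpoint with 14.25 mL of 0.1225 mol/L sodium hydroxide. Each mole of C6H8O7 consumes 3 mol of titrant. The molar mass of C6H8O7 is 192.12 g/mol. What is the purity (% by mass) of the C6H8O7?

n(NaOH) = 0.1225 x 0.01425 = 0.001746 mol.
n(C6H8O7) = 0.001746 / 3 = 0.0005819 mol.
mass of C6H8O7 = 0.0005819 x 192.12 = 0.1118 g.
% purity = 0.1118 / 1.4450 x 100 = 7.74%.

7.74%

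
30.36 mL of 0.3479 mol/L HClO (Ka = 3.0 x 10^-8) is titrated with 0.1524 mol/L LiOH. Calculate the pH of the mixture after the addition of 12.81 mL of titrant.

6.88

Initial n(HClO) = 0.3479 x 0.03036 = 0.01056 mol.
n(LiOH) added = 0.1524 x 0.01281 = 0.001952 mol, converting that many moles of HClO to ClO-.
Remaining n(HClO) = 0.008610 mol; n(ClO-) = 0.001952 mol.
By Henderson-Hasselbalch, pH = pKa + log([A^-]/[HA]) = 7.52 + log(0.001952/0.008610) = 7.52 + (-0.64) = 6.88.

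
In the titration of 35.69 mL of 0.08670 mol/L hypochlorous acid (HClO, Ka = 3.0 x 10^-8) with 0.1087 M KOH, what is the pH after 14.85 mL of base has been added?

7.56

Initial n(HClO) = 0.08670 x 0.03569 = 0.003094 mol.
n(KOH) added = 0.1087 x 0.01485 = 0.001614 mol, converting that many moles of HClO to ClO-.
Remaining n(HClO) = 0.001480 mol; n(ClO-) = 0.001614 mol.
By Henderson-Hasselbalch, pH = pKa + log([A^-]/[HA]) = 7.52 + log(0.001614/0.001480) = 7.52 + (+0.04) = 7.56.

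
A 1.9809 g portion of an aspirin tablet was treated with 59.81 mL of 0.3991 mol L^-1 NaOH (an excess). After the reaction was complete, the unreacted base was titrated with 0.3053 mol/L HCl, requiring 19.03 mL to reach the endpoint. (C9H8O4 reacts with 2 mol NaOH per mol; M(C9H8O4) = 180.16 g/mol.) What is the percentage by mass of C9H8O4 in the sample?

Total n(NaOH) added = 0.3991 x 0.05981 = 0.02387 mol.
n(HCl) used = 0.3053 x 0.01903 = 0.005810 mol, which equals the excess n(NaOH).
So n(NaOH) consumed by the sample = 0.02387 - 0.005810 = 0.01806 mol.
n(C9H8O4) = 0.01806 / 2 = 0.009030 mol.
mass C9H8O4 = 0.009030 x 180.16 = 1.627 g, so %C9H8O4 = 1.627/1.9809 x 100 = 82.1%.

82.1%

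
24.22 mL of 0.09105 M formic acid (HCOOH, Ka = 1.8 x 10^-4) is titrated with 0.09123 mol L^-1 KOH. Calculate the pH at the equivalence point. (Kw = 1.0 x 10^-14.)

8.20

n(HCOOH) = 0.09105 x 0.02422 = 0.002205 mol; V(KOH) at equivalence = 0.002205/0.09123 = 0.02417 L.
At equivalence all the acid is converted to HCOO-; total volume = 0.02422 + 0.02417 = 0.04839 L, so [HCOO-] = 0.002205/0.04839 = 0.04557 M.
Kb = Kw/Ka = 1.0e-14 / 1.8 x 10^-4 = 5.56e-11.
[OH^-] = sqrt(Kb x [HCOO-]) = sqrt(5.56e-11 x 0.04557) = 1.59e-6 M.
pOH = 5.80, so pH = 14.00 - 5.80 = 8.20.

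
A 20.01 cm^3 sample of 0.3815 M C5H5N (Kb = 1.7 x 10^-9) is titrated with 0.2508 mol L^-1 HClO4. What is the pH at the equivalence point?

3.03

n(C5H5N) = 0.3815 x 0.02001 = 0.007634 mol; V(HClO4) at equivalence = 0.007634/0.2508 = 0.03044 L.
At equivalence the base is fully converted to C5H5NH+; total volume = 0.05045 L, so [C5H5NH+] = 0.007634/0.05045 = 0.1513 M.
Ka(C5H5NH+) = Kw/Kb = 1.0e-14 / 1.7 x 10^-9 = 5.88e-6.
[H^+] = sqrt(Ka x [C5H5NH+]) = sqrt(5.88e-6 x 0.1513) = 0.000943 M.
pH = -log(0.000943) = 3.03.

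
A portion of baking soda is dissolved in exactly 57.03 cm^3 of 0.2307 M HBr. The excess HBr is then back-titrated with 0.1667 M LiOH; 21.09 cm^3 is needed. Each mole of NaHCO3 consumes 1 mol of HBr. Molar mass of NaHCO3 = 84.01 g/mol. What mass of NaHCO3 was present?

Total n(HBr) added = 0.2307 x 0.05703 = 0.01316 mol.
n(LiOH) used = 0.1667 x 0.02109 = 0.003516 mol, which equals the excess n(HBr).
So n(HBr) consumed by the sample = 0.01316 - 0.003516 = 0.009641 mol.
n(NaHCO3) = 0.009641 / 1 = 0.009641 mol.
mass = 0.009641 mol x 84.01 g/mol = 0.810 g.

0.810 g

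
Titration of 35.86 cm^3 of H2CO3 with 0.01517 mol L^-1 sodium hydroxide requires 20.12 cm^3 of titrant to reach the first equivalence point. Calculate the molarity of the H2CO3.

n(NaOH) = 0.01517 x 0.02012 = 0.0003052 mol.
At the first equivalence point, 1 mol OH^- react per mol H2CO3, so n(H2CO3) = 0.0003052 / 1 = 0.0003052 mol.
[H2CO3] = 0.0003052 / 0.03586 L = 0.00851 M.

0.00851 M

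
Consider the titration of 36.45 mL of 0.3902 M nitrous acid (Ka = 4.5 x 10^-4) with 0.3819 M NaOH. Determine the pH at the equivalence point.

n(HNO2) = 0.3902 x 0.03645 = 0.01422 mol; V(NaOH) at equivalence = 0.01422/0.3819 = 0.03724 L.
At equivalence all the acid is converted to NO2-; total volume = 0.03645 + 0.03724 = 0.07369 L, so [NO2-] = 0.01422/0.07369 = 0.1930 M.
Kb = Kw/Ka = 1.0e-14 / 4.5 x 10^-4 = 2.22e-11.
[OH^-] = sqrt(Kb x [NO2-]) = sqrt(2.22e-11 x 0.1930) = 2.07e-6 M.
pOH = 5.68, so pH = 14.00 - 5.68 = 8.32.

8.32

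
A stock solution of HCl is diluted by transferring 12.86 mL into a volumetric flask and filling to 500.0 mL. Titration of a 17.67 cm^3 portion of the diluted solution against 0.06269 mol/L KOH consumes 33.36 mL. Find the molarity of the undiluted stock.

n(KOH) = 0.06269 x 0.03336 = 0.002091 mol.
n(HCl) in the aliquot = 0.002091 mol.
[diluted HCl] = 0.002091 / 0.01767 = 0.1184 M.
Dilution factor = 500.0/12.86 = 38.88, so [stock] = 0.1184 x 38.88 = 4.60 M.

4.60 M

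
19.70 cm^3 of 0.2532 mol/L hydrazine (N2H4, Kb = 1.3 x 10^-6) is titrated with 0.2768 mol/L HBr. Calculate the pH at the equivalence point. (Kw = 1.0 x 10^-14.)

4.50

n(N2H4) = 0.2532 x 0.01970 = 0.004988 mol; V(HBr) at equivalence = 0.004988/0.2768 = 0.01802 L.
At equivalence the base is fully converted to N2H5+; total volume = 0.03772 L, so [N2H5+] = 0.004988/0.03772 = 0.1322 M.
Ka(N2H5+) = Kw/Kb = 1.0e-14 / 1.3 x 10^-6 = 7.69e-9.
[H^+] = sqrt(Ka x [N2H5+]) = sqrt(7.69e-9 x 0.1322) = 3.19e-5 M.
pH = -log(3.19e-5) = 4.50.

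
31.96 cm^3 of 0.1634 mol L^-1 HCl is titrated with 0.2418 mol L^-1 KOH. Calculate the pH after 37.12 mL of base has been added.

12.74

n(acid) = 0.1634 x 0.03196 = 0.005222 mol; n(KOH) added = 0.2418 x 0.03712 = 0.008976 mol.
Base is in excess by 0.008976 - 0.005222 = 0.003753 mol in a total volume of 0.06908 L.
[OH^-] = 0.003753/0.06908 = 0.05433 M, so pOH = 1.26 and pH = 14.00 - 1.26 = 12.74.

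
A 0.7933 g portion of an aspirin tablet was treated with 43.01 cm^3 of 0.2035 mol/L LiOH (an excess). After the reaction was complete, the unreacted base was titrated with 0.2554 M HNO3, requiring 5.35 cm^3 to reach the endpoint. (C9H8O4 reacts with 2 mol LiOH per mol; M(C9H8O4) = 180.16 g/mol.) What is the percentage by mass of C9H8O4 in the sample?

83.9%

Total n(LiOH) added = 0.2035 x 0.04301 = 0.008753 mol.
n(HNO3) used = 0.2554 x 0.005350 = 0.001366 mol, which equals the excess n(LiOH).
So n(LiOH) consumed by the sample = 0.008753 - 0.001366 = 0.007386 mol.
n(C9H8O4) = 0.007386 / 2 = 0.003693 mol.
mass C9H8O4 = 0.003693 x 180.16 = 0.6653 g, so %C9H8O4 = 0.6653/0.7933 x 100 = 83.9%.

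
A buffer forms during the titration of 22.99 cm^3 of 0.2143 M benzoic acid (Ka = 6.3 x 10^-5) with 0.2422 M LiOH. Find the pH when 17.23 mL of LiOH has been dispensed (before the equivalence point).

4.94

Initial n(C6H5COOH) = 0.2143 x 0.02299 = 0.004927 mol.
n(LiOH) added = 0.2422 x 0.01723 = 0.004173 mol, converting that many moles of C6H5COOH to C6H5COO-.
Remaining n(C6H5COOH) = 0.0007537 mol; n(C6H5COO-) = 0.004173 mol.
By Henderson-Hasselbalch, pH = pKa + log([A^-]/[HA]) = 4.20 + log(0.004173/0.0007537) = 4.20 + (+0.74) = 4.94.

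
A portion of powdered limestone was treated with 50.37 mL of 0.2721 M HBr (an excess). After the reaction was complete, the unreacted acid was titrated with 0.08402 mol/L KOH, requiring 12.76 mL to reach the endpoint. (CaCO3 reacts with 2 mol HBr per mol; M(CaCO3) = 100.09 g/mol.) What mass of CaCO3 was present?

Total n(HBr) added = 0.2721 x 0.05037 = 0.01371 mol.
n(KOH) used = 0.08402 x 0.01276 = 0.001072 mol, which equals the excess n(HBr).
So n(HBr) consumed by the sample = 0.01371 - 0.001072 = 0.01263 mol.
n(CaCO3) = 0.01263 / 2 = 0.006317 mol.
mass = 0.006317 mol x 100.09 g/mol = 0.632 g.

0.632 g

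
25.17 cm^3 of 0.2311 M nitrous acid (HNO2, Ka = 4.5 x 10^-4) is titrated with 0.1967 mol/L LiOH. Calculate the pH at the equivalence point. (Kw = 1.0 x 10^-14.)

8.19

n(HNO2) = 0.2311 x 0.02517 = 0.005817 mol; V(LiOH) at equivalence = 0.005817/0.1967 = 0.02957 L.
At equivalence all the acid is converted to NO2-; total volume = 0.02517 + 0.02957 = 0.05474 L, so [NO2-] = 0.005817/0.05474 = 0.1063 M.
Kb = Kw/Ka = 1.0e-14 / 4.5 x 10^-4 = 2.22e-11.
[OH^-] = sqrt(Kb x [NO2-]) = sqrt(2.22e-11 x 0.1063) = 1.54e-6 M.
pOH = 5.81, so pH = 14.00 - 5.81 = 8.19.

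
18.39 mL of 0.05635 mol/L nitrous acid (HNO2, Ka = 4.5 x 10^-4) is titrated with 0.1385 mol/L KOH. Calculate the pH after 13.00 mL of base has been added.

n(acid) = 0.05635 x 0.01839 = 0.001036 mol; n(KOH) added = 0.1385 x 0.01300 = 0.001801 mol.
Base is in excess by 0.001801 - 0.001036 = 0.0007642 mol in a total volume of 0.03139 L.
[OH^-] = 0.0007642/0.03139 = 0.02435 M, so pOH = 1.61 and pH = 14.00 - 1.61 = 12.39.

12.39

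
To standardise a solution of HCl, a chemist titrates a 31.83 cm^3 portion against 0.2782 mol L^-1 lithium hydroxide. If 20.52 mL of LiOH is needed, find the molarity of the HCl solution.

0.179 M

n(LiOH) delivered = 0.2782 x 0.02052 = 0.005709 mol.
For a 1:1 reaction, n(HCl) = 0.005709 mol.
[HCl] = 0.005709 mol / 0.03183 L = 0.179 M.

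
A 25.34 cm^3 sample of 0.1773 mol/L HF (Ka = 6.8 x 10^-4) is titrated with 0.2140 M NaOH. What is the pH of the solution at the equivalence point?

8.08

n(HF) = 0.1773 x 0.02534 = 0.004493 mol; V(NaOH) at equivalence = 0.004493/0.2140 = 0.02099 L.
At equivalence all the acid is converted to F-; total volume = 0.02534 + 0.02099 = 0.04633 L, so [F-] = 0.004493/0.04633 = 0.09696 M.
Kb = Kw/Ka = 1.0e-14 / 6.8 x 10^-4 = 1.47e-11.
[OH^-] = sqrt(Kb x [F-]) = sqrt(1.47e-11 x 0.09696) = 1.19e-6 M.
pOH = 5.92, so pH = 14.00 - 5.92 = 8.08.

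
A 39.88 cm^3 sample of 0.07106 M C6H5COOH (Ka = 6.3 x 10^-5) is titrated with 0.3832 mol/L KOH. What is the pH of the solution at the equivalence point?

n(C6H5COOH) = 0.07106 x 0.03988 = 0.002834 mol; V(KOH) at equivalence = 0.002834/0.3832 = 0.007395 L.
At equivalence all the acid is converted to C6H5COO-; total volume = 0.03988 + 0.007395 = 0.04728 L, so [C6H5COO-] = 0.002834/0.04728 = 0.05994 M.
Kb = Kw/Ka = 1.0e-14 / 6.3 x 10^-5 = 1.59e-10.
[OH^-] = sqrt(Kb x [C6H5COO-]) = sqrt(1.59e-10 x 0.05994) = 3.08e-6 M.
pOH = 5.51, so pH = 14.00 - 5.51 = 8.49.

8.49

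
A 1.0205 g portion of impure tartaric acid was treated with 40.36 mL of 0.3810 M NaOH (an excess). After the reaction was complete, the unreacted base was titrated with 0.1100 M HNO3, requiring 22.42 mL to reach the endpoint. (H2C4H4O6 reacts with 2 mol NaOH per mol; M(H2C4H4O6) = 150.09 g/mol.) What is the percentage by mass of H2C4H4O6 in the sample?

94.9%

Total n(NaOH) added = 0.3810 x 0.04036 = 0.01538 mol.
n(HNO3) used = 0.1100 x 0.02242 = 0.002466 mol, which equals the excess n(NaOH).
So n(NaOH) consumed by the sample = 0.01538 - 0.002466 = 0.01291 mol.
n(H2C4H4O6) = 0.01291 / 2 = 0.006455 mol.
mass H2C4H4O6 = 0.006455 x 150.09 = 0.9689 g, so %H2C4H4O6 = 0.9689/1.0205 x 100 = 94.9%.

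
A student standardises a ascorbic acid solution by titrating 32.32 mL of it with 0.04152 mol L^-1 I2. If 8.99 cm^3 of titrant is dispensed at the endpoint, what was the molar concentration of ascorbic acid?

n(I2) = 0.04152 x 0.008990 = 0.0003733 mol.
From the balanced equation, 1 mol I2 reacts with 1 mol ascorbic acid, so n(ascorbic acid) = 0.0003733 x 1/1 = 0.0003733 mol.
[ascorbic acid] = 0.0003733 / 0.03232 L = 0.0115 M.

0.0115 M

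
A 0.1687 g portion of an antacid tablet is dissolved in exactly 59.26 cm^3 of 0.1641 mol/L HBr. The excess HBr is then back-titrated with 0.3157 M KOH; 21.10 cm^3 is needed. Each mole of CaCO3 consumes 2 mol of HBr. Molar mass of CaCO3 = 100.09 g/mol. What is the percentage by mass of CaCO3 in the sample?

Total n(HBr) added = 0.1641 x 0.05926 = 0.009725 mol.
n(KOH) used = 0.3157 x 0.02110 = 0.006661 mol, which equals the excess n(HBr).
So n(HBr) consumed by the sample = 0.009725 - 0.006661 = 0.003063 mol.
n(CaCO3) = 0.003063 / 2 = 0.001532 mol.
mass CaCO3 = 0.001532 x 100.09 = 0.1533 g, so %CaCO3 = 0.1533/0.1687 x 100 = 90.9%.

90.9%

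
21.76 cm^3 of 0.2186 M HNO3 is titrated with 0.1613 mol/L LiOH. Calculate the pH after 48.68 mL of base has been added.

n(acid) = 0.2186 x 0.02176 = 0.004757 mol; n(LiOH) added = 0.1613 x 0.04868 = 0.007852 mol.
Base is in excess by 0.007852 - 0.004757 = 0.003095 mol in a total volume of 0.07044 L.
[OH^-] = 0.003095/0.07044 = 0.04394 M, so pOH = 1.36 and pH = 14.00 - 1.36 = 12.64.

12.64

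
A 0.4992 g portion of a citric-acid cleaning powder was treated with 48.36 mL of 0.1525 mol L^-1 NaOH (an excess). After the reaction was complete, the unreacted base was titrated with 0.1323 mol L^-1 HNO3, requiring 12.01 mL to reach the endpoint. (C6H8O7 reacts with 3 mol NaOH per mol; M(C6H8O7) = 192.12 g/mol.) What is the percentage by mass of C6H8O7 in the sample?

Total n(NaOH) added = 0.1525 x 0.04836 = 0.007375 mol.
n(HNO3) used = 0.1323 x 0.01201 = 0.001589 mol, which equals the excess n(NaOH).
So n(NaOH) consumed by the sample = 0.007375 - 0.001589 = 0.005786 mol.
n(C6H8O7) = 0.005786 / 3 = 0.001929 mol.
mass C6H8O7 = 0.001929 x 192.12 = 0.3705 g, so %C6H8O7 = 0.3705/0.4992 x 100 = 74.2%.

74.2%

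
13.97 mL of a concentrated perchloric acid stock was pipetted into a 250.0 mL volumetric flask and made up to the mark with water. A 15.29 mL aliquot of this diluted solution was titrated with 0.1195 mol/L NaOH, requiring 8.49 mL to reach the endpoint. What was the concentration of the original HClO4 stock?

n(NaOH) = 0.1195 x 0.008490 = 0.001015 mol.
n(HClO4) in the aliquot = 0.001015 mol.
[diluted HClO4] = 0.001015 / 0.01529 = 0.06635 M.
Dilution factor = 250.0/13.97 = 17.90, so [stock] = 0.06635 x 17.90 = 1.19 M.

1.19 M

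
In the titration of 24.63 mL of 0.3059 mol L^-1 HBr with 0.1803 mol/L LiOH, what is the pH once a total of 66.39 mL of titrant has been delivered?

12.69

n(acid) = 0.3059 x 0.02463 = 0.007534 mol; n(LiOH) added = 0.1803 x 0.06639 = 0.01197 mol.
Base is in excess by 0.01197 - 0.007534 = 0.004436 mol in a total volume of 0.09102 L.
[OH^-] = 0.004436/0.09102 = 0.04873 M, so pOH = 1.31 and pH = 14.00 - 1.31 = 12.69.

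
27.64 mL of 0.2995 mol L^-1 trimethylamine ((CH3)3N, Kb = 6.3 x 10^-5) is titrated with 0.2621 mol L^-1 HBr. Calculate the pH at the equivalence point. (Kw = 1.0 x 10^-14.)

n((CH3)3N) = 0.2995 x 0.02764 = 0.008278 mol; V(HBr) at equivalence = 0.008278/0.2621 = 0.03158 L.
At equivalence the base is fully converted to (CH3)3NH+; total volume = 0.05922 L, so [(CH3)3NH+] = 0.008278/0.05922 = 0.1398 M.
Ka((CH3)3NH+) = Kw/Kb = 1.0e-14 / 6.3 x 10^-5 = 1.59e-10.
[H^+] = sqrt(Ka x [(CH3)3NH+]) = sqrt(1.59e-10 x 0.1398) = 4.71e-6 M.
pH = -log(4.71e-6) = 5.33.

5.33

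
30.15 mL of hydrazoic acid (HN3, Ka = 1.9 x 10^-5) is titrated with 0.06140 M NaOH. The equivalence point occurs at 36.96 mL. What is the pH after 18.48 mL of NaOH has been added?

4.72

18.48 mL is exactly half the equivalence volume (36.96/2), i.e. the half-equivalence point.
There, n(HA) = n(A^-), so pH = pKa = -log(1.9 x 10^-5) = 4.72.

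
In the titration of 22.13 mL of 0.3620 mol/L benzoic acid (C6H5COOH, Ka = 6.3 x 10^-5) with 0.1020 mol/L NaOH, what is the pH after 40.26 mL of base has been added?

4.22

Initial n(C6H5COOH) = 0.3620 x 0.02213 = 0.008011 mol.
n(NaOH) added = 0.1020 x 0.04026 = 0.004107 mol, converting that many moles of C6H5COOH to C6H5COO-.
Remaining n(C6H5COOH) = 0.003905 mol; n(C6H5COO-) = 0.004107 mol.
By Henderson-Hasselbalch, pH = pKa + log([A^-]/[HA]) = 4.20 + log(0.004107/0.003905) = 4.20 + (+0.02) = 4.22.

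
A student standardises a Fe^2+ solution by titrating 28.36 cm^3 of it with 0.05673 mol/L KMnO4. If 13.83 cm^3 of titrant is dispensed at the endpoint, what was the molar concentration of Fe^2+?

0.138 M

n(KMnO4) = 0.05673 x 0.01383 = 0.0007846 mol.
From the balanced equation, 1 mol KMnO4 reacts with 5 mol Fe^2+, so n(Fe^2+) = 0.0007846 x 5/1 = 0.003923 mol.
[Fe^2+] = 0.003923 / 0.02836 L = 0.138 M.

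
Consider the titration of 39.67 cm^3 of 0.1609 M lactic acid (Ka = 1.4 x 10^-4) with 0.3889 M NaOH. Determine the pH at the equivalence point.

8.46

n(HC3H5O3) = 0.1609 x 0.03967 = 0.006383 mol; V(NaOH) at equivalence = 0.006383/0.3889 = 0.01641 L.
At equivalence all the acid is converted to C3H5O3-; total volume = 0.03967 + 0.01641 = 0.05608 L, so [C3H5O3-] = 0.006383/0.05608 = 0.1138 M.
Kb = Kw/Ka = 1.0e-14 / 1.4 x 10^-4 = 7.14e-11.
[OH^-] = sqrt(Kb x [C3H5O3-]) = sqrt(7.14e-11 x 0.1138) = 2.85e-6 M.
pOH = 5.54, so pH = 14.00 - 5.54 = 8.46.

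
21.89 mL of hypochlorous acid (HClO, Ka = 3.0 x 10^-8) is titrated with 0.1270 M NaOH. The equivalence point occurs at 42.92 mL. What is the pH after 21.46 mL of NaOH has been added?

21.46 mL is exactly half the equivalence volume (42.92/2), i.e. the half-equivalence point.
There, n(HA) = n(A^-), so pH = pKa = -log(3.0 x 10^-8) = 7.52.

7.52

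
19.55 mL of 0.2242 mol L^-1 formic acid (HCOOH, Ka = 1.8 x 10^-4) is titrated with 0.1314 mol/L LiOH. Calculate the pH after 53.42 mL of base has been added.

n(acid) = 0.2242 x 0.01955 = 0.004383 mol; n(LiOH) added = 0.1314 x 0.05342 = 0.007019 mol.
Base is in excess by 0.007019 - 0.004383 = 0.002636 mol in a total volume of 0.07297 L.
[OH^-] = 0.002636/0.07297 = 0.03613 M, so pOH = 1.44 and pH = 14.00 - 1.44 = 12.56.

12.56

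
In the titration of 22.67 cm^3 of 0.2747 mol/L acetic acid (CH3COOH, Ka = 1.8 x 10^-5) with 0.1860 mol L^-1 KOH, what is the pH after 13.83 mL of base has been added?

Initial n(CH3COOH) = 0.2747 x 0.02267 = 0.006227 mol.
n(KOH) added = 0.1860 x 0.01383 = 0.002572 mol, converting that many moles of CH3COOH to CH3COO-.
Remaining n(CH3COOH) = 0.003655 mol; n(CH3COO-) = 0.002572 mol.
By Henderson-Hasselbalch, pH = pKa + log([A^-]/[HA]) = 4.74 + log(0.002572/0.003655) = 4.74 + (-0.15) = 4.59.

4.59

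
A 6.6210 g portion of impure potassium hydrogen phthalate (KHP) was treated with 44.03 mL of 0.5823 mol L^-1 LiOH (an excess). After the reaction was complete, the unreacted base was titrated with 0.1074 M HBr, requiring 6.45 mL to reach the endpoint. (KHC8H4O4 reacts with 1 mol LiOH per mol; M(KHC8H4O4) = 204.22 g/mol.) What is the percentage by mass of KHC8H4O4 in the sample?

Total n(LiOH) added = 0.5823 x 0.04403 = 0.02564 mol.
n(HBr) used = 0.1074 x 0.006450 = 0.0006927 mol, which equals the excess n(LiOH).
So n(LiOH) consumed by the sample = 0.02564 - 0.0006927 = 0.02495 mol.
n(KHC8H4O4) = 0.02495 / 1 = 0.02495 mol.
mass KHC8H4O4 = 0.02495 x 204.22 = 5.094 g, so %KHC8H4O4 = 5.094/6.6210 x 100 = 76.9%.

76.9%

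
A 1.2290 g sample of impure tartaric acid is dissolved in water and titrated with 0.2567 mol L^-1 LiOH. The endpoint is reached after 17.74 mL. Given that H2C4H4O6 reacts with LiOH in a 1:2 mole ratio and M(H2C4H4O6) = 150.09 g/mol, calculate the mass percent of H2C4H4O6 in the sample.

n(LiOH) = 0.2567 x 0.01774 = 0.004554 mol.
n(H2C4H4O6) = 0.004554 / 2 = 0.002277 mol.
mass of H2C4H4O6 = 0.002277 x 150.09 = 0.3417 g.
% purity = 0.3417 / 1.2290 x 100 = 27.8%.

27.8%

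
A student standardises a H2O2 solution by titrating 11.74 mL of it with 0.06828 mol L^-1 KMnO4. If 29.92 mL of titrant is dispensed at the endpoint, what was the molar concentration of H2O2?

n(KMnO4) = 0.06828 x 0.02992 = 0.002043 mol.
From the balanced equation, 2 mol KMnO4 reacts with 5 mol H2O2, so n(H2O2) = 0.002043 x 5/2 = 0.005107 mol.
[H2O2] = 0.005107 / 0.01174 L = 0.435 M.

0.435 M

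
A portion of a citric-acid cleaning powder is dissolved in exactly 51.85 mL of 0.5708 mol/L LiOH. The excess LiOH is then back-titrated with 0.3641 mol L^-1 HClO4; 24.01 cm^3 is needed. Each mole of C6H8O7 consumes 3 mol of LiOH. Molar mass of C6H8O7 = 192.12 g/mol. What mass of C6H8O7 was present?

1.34 g

Total n(LiOH) added = 0.5708 x 0.05185 = 0.02960 mol.
n(HClO4) used = 0.3641 x 0.02401 = 0.008742 mol, which equals the excess n(LiOH).
So n(LiOH) consumed by the sample = 0.02960 - 0.008742 = 0.02085 mol.
n(C6H8O7) = 0.02085 / 3 = 0.006951 mol.
mass = 0.006951 mol x 192.12 g/mol = 1.34 g.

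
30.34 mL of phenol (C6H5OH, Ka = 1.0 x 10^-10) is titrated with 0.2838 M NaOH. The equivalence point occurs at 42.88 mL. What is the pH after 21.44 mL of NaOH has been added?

10.00

21.44 mL is exactly half the equivalence volume (42.88/2), i.e. the half-equivalence point.
There, n(HA) = n(A^-), so pH = pKa = -log(1.0 x 10^-10) = 10.00.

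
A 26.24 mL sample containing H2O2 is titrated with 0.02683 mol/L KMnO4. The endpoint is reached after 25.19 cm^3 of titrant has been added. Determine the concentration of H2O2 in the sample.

n(KMnO4) = 0.02683 x 0.02519 = 0.0006758 mol.
From the balanced equation, 2 mol KMnO4 reacts with 5 mol H2O2, so n(H2O2) = 0.0006758 x 5/2 = 0.001690 mol.
[H2O2] = 0.001690 / 0.02624 L = 0.0644 M.

0.0644 M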